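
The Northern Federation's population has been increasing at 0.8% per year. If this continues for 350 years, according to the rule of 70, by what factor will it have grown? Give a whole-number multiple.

about 16 times

70/0.8 ≈ 87.50 years per doubling.
350 years fits 4 doublings: 2^4 = 16.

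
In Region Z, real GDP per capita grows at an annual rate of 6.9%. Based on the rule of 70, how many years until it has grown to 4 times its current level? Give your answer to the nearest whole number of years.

20 years

Doubling time ≈ 70/6.9 = 10.14 years.
Getting to 4× needs 2 doublings: 2 × 10.14 ≈ 20 years.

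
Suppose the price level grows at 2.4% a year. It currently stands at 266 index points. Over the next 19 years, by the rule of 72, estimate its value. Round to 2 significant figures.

410 index points

It doubles every 72/2.4 ≈ 30.00 years, so 19 years is 0.63 doublings.
2^0.63 ≈ 1.55; 266 × 1.55 ≈ 410 index points.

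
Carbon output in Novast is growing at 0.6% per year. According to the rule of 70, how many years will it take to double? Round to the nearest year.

roughly 117 years

At 0.6%, doubling takes about 70/0.6 = 116.67 years.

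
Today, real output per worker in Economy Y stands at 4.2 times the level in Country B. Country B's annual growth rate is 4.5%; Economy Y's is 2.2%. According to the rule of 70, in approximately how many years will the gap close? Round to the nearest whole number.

approximately 63 years

Country B gains on Economy Y at 4.5% − 2.2% = 2.3 points a year.
At that relative rate the gap halves every 70/2.3 ≈ 30.43 years.
A 4.2 times gap takes log₂(4.2) ≈ 2.07 halvings to close: 2.07 × 30.43 ≈ 63 years.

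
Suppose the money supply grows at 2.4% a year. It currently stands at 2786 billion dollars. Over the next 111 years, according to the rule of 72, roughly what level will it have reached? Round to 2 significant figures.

approximately 36000 billion dollars

Doubling time ≈ 72/2.4 = 30.00 years.
111 years is 111/30.00 ≈ 3.70 doublings, a factor of 2^3.70 ≈ 13.00.
2786 × 13.00 ≈ 36000 billion dollars.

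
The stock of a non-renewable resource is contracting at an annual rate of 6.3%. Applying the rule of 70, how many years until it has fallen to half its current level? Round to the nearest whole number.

The rule works in reverse for decay: 70/6.3 ≈ 11.11 years to halve.

roughly 11 years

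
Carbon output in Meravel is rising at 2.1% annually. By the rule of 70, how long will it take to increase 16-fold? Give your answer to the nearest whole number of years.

approximately 133 years

At 2.1% it doubles every 70/2.1 ≈ 33.33 years.
16× is 4 doublings, so 4 × 33.33 ≈ 133 years.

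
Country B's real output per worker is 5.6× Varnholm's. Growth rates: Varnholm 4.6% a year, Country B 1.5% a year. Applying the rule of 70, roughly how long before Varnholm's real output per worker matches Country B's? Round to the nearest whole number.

about 56 years

Varnholm gains on Country B at 4.6% − 1.5% = 3.1 points a year.
At that relative rate the gap halves every 70/3.1 ≈ 22.58 years.
A 5.6× gap takes log₂(5.6) ≈ 2.49 halvings to close: 2.49 × 22.58 ≈ 56 years.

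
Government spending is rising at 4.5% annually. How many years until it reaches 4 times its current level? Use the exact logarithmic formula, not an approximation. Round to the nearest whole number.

31 years

t = ln(4) / ln(1 + 0.045) = 1.3863 / 0.044017 ≈ 31.49.
≈ 31 years.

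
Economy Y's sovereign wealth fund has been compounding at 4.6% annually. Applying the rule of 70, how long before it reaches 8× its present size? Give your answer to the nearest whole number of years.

46 years

One doubling takes 70/4.6 = 15.22 years.
8× is 3 doublings, so 3 × 15.22 ≈ 46 years.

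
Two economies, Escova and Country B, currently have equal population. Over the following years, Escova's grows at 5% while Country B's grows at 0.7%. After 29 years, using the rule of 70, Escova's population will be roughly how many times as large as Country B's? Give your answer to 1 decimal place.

Rate gap = 5% − 0.7% = 4.3 points.
The ratio doubles every 70/4.3 ≈ 16.28 years.
29/16.28 ≈ 1.78 doublings → ratio ≈ 2^1.78 ≈ 3.4.

≈ 3.4 times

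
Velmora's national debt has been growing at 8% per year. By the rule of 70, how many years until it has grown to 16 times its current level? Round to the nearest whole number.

At 8% it doubles every 70/8 ≈ 8.75 years.
16 = 2^4, so 4 doublings → 35 years.

approximately 35 years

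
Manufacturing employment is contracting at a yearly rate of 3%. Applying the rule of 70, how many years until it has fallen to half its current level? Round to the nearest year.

23 years

Halving time ≈ 70 / 3 = 23.33 → 23 years.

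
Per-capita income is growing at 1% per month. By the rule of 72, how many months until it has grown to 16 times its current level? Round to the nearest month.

≈ 288 months

One doubling takes 72/1 = 72.00 months.
Getting to 16× needs 4 doublings: 4 × 72.00 ≈ 288 months.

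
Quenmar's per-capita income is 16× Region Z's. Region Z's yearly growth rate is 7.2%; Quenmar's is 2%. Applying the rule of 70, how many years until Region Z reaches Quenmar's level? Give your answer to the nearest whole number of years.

about 54 years

The growth-rate gap is 7.2% − 2% = 5.2 percentage points.
So the ratio between them halves every 70/5.2 ≈ 13.46 years.
A 16× gap closes after 4 halvings: 4 × 13.46 ≈ 54 years.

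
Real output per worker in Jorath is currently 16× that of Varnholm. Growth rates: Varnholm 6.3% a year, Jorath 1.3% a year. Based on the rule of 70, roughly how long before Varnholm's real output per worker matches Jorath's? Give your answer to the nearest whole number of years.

around 56 years

What matters is the difference: 5 pp.
Rule of 70 on the gap: the ratio halves every 70/5 ≈ 14.00 years.
A 16× gap closes after 4 halvings: 4 × 14.00 ≈ 56 years.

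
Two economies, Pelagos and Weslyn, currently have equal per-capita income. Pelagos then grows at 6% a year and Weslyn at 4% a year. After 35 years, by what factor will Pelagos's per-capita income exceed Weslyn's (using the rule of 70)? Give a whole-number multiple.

about 2 times

Only the 2-point difference matters.
70/2 ≈ 35.00 years per doubling of the ratio; 35 years gives 1.00 doublings, so ≈ 2×.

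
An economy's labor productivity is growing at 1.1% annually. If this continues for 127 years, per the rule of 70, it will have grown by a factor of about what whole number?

around 4 times

At 1.1% one doubling takes ≈ 63.64 years; 127 years is 2 of them, so ×4.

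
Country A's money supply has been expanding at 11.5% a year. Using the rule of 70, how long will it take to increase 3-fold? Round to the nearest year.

around 10 years

One doubling takes 70/11.5 = 6.09 years.
3× is log₂ 3 ≈ 1.58 doublings, so ≈ 1.58 × 6.09 = 10 years.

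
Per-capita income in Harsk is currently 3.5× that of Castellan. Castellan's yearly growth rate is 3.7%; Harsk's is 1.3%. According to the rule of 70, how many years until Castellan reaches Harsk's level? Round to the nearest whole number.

roughly 53 years

The growth-rate gap is 3.7% − 1.3% = 2.4 percentage points.
So the ratio between them halves every 70/2.4 ≈ 29.17 years.
A 3.5× gap takes log₂(3.5) ≈ 1.81 halvings to close: 1.81 × 29.17 ≈ 53 years.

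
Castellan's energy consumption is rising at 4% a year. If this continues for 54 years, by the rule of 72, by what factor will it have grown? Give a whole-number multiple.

roughly 8 times

72/4 ≈ 18.00 years per doubling.
54 years fits 3 doublings: 2^3 = 8.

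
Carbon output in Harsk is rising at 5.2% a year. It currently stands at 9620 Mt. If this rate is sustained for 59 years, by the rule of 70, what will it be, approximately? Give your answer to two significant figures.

It doubles every 70/5.2 ≈ 13.46 years, so 59 years is 4.38 doublings.
2^4.38 ≈ 20.82; 9620 × 20.82 ≈ 200000 Mt.

≈ 200000 Mt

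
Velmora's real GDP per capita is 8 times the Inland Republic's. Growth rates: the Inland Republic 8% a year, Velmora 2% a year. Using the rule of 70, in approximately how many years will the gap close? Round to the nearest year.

What matters is the difference: 6 pp.
Rule of 70 on the gap: the ratio halves every 70/6 ≈ 11.67 years.
An 8 times gap closes after 3 halvings: 3 × 11.67 ≈ 35 years.

about 35 years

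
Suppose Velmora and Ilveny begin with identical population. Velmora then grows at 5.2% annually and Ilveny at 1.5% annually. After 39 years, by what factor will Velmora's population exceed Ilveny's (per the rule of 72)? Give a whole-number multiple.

Velmora pulls ahead at 3.7 pp per year, so the ratio doubles every 72/3.7 ≈ 19.46 years.
In 39 years that's 2.00 doublings: 2^2.00 ≈ 4.

approximately 4 times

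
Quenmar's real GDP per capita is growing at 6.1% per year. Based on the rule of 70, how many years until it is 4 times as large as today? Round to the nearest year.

One doubling takes 70/6.1 = 11.48 years.
4 = 2^2, so 2 doublings → 23 years.

≈ 23 years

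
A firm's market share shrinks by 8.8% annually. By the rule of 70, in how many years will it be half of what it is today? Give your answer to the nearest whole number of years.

Halving time ≈ 70 / 8.8 = 7.95 → 8 years.

roughly 8 years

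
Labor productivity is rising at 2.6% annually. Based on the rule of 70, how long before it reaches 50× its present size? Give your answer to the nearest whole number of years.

roughly 152 years

One doubling takes 70/2.6 = 26.92 years.
50× is log₂ 50 ≈ 5.64 doublings, so ≈ 5.64 × 26.92 = 152 years.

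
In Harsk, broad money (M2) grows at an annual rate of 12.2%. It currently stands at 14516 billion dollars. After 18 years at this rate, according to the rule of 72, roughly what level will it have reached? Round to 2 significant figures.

Doubling time ≈ 72/12.2 = 5.90 years.
18 years is 18/5.90 ≈ 3.05 doublings, a factor of 2^3.05 ≈ 8.28.
14516 × 8.28 ≈ 120000 billion dollars.

approximately 120000 billion dollars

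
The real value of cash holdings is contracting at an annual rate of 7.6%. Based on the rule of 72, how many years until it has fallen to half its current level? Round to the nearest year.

The rule works in reverse for decay: 72/7.6 ≈ 9.47 years to halve.

roughly 9 years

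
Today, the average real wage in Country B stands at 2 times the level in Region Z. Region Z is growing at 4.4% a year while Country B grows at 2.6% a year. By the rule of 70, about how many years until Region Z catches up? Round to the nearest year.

Region Z gains on Country B at 4.4% − 2.6% = 1.8 points a year.
At that relative rate the gap halves every 70/1.8 ≈ 38.89 years.
A 2 times gap closes after 1 halving: 1 × 38.89 ≈ 39 years.

≈ 39 years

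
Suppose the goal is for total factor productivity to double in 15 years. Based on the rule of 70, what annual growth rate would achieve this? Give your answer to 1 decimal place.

around 4.7% annually

70 / 15 ≈ 4.67, so about 4.7% annually.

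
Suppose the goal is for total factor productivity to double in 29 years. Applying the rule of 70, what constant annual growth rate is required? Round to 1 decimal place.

roughly 2.4%

70 / 29 ≈ 2.41, so about 2.4% a year.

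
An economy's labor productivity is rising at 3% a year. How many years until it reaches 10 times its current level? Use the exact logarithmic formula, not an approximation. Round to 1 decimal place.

t = ln(10) / ln(1 + 0.03) = 2.3026 / 0.029559 ≈ 77.90.

77.9 years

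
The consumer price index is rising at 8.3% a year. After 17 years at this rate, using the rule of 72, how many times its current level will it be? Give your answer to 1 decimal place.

Doubles every ≈ 8.67 years (72/8.3).
17 years is 1.96 doublings; 2^1.96 ≈ 3.9×.

about 3.9 times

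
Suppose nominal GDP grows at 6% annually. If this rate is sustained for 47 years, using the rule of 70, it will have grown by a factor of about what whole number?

about 16 times

70/6 ≈ 11.67 years per doubling.
47 years fits 4 doublings: 2^4 = 16.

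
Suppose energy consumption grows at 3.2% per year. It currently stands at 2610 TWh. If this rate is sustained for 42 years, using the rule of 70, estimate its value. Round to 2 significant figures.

It doubles every 70/3.2 ≈ 21.88 years, so 42 years is 1.92 doublings.
2^1.92 ≈ 3.78; 2610 × 3.78 ≈ 9900 TWh.

approximately 9900 TWh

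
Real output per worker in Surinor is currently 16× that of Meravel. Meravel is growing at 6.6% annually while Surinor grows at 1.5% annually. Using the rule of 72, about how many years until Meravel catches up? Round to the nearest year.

roughly 56 years

What matters is the difference: 5.1 pp.
Rule of 72 on the gap: the ratio halves every 72/5.1 ≈ 14.12 years.
A 16× gap closes after 4 halvings: 4 × 14.12 ≈ 56 years.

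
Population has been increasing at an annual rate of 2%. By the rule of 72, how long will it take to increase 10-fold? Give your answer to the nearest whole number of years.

At 2% it doubles every 72/2 ≈ 36.00 years.
10× is log₂ 10 ≈ 3.32 doublings, so ≈ 3.32 × 36.00 = 120 years.

≈ 120 years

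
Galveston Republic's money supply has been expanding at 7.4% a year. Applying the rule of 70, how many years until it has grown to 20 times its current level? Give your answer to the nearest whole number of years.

roughly 41 years

At 7.4% it doubles every 70/7.4 ≈ 9.46 years.
Reaching 20× takes log₂(20) ≈ 4.32 doublings.
4.32 × 9.46 ≈ 41 years.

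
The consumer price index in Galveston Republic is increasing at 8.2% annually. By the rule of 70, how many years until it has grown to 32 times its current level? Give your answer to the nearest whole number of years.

43 years

One doubling takes 70/8.2 = 8.54 years.
32 = 2^5, so 5 doublings → 43 years.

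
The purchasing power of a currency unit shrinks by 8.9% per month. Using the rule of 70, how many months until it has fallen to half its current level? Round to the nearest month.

The rule works in reverse for decay: 70/8.9 ≈ 7.87 months to halve.

≈ 8 months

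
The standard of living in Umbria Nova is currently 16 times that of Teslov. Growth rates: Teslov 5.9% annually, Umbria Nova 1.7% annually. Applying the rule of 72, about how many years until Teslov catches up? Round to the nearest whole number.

approximately 69 years

What matters is the difference: 4.2 pp.
Rule of 72 on the gap: the ratio halves every 72/4.2 ≈ 17.14 years.
A 16 times gap closes after 4 halvings: 4 × 17.14 ≈ 69 years.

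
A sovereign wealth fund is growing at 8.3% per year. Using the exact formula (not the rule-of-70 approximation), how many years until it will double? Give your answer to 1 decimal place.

t = ln(2) / ln(1 + 0.083) = 0.6931 / 0.079735 ≈ 8.69.

8.7 years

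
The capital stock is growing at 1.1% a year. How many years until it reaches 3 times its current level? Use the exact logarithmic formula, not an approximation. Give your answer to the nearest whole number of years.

t = ln(3) / ln(1 + 0.011) = 1.0986 / 0.010940 ≈ 100.42.
≈ 100 years.

100 years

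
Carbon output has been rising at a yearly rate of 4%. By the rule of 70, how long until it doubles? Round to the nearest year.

roughly 18 years

At 4%, doubling takes about 70/4 = 17.50 years.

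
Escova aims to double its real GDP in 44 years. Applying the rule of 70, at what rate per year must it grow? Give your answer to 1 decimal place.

1.6% per year

70 / 44 ≈ 1.59, so about 1.6% per year.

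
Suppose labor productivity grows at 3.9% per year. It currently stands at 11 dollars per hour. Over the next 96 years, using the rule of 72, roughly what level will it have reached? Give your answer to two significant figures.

It doubles every 72/3.9 ≈ 18.46 years, so 96 years is 5.20 doublings.
2^5.20 ≈ 36.76; 11 × 36.76 ≈ 400 dollars per hour.

≈ 400 dollars per hour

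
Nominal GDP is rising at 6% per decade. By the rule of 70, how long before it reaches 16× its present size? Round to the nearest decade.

roughly 47 decades

One doubling takes 70/6 = 11.67 decades.
Getting to 16× needs 4 doublings: 4 × 11.67 ≈ 47 decades.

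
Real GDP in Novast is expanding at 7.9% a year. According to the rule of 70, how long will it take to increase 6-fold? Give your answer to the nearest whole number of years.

Doubling time ≈ 70/7.9 = 8.86 years.
Reaching 6× takes log₂(6) ≈ 2.58 doublings.
2.58 × 8.86 ≈ 23 years.

roughly 23 years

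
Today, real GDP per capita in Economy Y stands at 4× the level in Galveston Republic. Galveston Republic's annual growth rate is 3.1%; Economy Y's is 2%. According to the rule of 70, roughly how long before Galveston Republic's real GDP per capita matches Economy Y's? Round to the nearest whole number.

roughly 127 years

The growth-rate gap is 3.1% − 2% = 1.1 percentage points.
So the ratio between them halves every 70/1.1 ≈ 63.64 years.
A 4× gap closes after 2 halvings: 2 × 63.64 ≈ 127 years.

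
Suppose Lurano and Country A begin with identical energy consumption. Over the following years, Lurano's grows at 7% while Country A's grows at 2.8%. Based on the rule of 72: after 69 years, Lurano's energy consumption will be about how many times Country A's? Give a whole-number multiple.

Rate gap = 7% − 2.8% = 4.2 points.
The ratio doubles every 72/4.2 ≈ 17.14 years.
69/17.14 ≈ 4.03 doublings → ratio ≈ 2^4.03 ≈ 16.

around 16 times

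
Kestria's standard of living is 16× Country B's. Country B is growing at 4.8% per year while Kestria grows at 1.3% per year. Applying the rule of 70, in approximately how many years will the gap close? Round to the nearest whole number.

approximately 80 years

The growth-rate gap is 4.8% − 1.3% = 3.5 percentage points.
So the ratio between them halves every 70/3.5 ≈ 20.00 years.
A 16× gap closes after 4 halvings: 4 × 20.00 ≈ 80 years.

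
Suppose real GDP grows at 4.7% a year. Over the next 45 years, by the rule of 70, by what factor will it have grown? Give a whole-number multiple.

70/4.7 ≈ 14.89 years per doubling.
45 years fits 3 doublings: 2^3 = 8.

approximately 8 times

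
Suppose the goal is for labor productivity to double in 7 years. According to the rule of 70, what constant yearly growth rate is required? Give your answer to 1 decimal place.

70 / 7 ≈ 10.00, so about 10.0% per year.

approximately 10.0%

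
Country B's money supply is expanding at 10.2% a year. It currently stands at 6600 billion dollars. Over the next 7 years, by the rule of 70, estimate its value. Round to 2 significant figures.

Doubling time ≈ 70/10.2 = 6.86 years.
7 years is 7/6.86 ≈ 1.02 doublings, a factor of 2^1.02 ≈ 2.03.
6600 × 2.03 ≈ 13000 billion dollars.

about 13000 billion dollars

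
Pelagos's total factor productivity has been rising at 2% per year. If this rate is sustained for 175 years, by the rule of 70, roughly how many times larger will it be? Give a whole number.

70/2 ≈ 35.00 years per doubling.
175 years fits 5 doublings: 2^5 = 32.

≈ 32 times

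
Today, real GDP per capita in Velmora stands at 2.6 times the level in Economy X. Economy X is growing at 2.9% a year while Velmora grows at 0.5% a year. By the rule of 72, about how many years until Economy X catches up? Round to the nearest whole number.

≈ 41 years

The growth-rate gap is 2.9% − 0.5% = 2.4 percentage points.
So the ratio between them halves every 72/2.4 ≈ 30.00 years.
A 2.6 times gap takes log₂(2.6) ≈ 1.38 halvings to close: 1.38 × 30.00 ≈ 41 years.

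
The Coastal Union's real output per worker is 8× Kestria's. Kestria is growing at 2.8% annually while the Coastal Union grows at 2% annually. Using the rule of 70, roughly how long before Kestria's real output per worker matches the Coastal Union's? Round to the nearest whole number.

Kestria gains on the Coastal Union at 2.8% − 2% = 0.8 points a year.
At that relative rate the gap halves every 70/0.8 ≈ 87.50 years.
An 8× gap closes after 3 halvings: 3 × 87.50 ≈ 263 years.

≈ 263 years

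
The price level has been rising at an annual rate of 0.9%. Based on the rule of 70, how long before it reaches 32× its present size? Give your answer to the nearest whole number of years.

At 0.9% it doubles every 70/0.9 ≈ 77.78 years.
Getting to 32× needs 5 doublings: 5 × 77.78 ≈ 389 years.

≈ 389 years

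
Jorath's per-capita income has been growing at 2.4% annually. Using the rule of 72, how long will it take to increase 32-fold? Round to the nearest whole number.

One doubling takes 72/2.4 = 30.00 years.
32× is 5 doublings, so 5 × 30.00 ≈ 150 years.

around 150 years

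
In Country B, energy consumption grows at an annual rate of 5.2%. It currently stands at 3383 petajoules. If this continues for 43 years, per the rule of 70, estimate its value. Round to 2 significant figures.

roughly 31000 petajoules

It doubles every 70/5.2 ≈ 13.46 years, so 43 years is 3.19 doublings.
2^3.19 ≈ 9.13; 3383 × 9.13 ≈ 31000 petajoules.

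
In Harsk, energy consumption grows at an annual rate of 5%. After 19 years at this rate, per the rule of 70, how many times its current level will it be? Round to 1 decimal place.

Doubles every ≈ 14.00 years (70/5).
19 years is 1.36 doublings; 2^1.36 ≈ 2.6×.

approximately 2.6 times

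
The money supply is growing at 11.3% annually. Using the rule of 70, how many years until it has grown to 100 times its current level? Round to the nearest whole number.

One doubling takes 70/11.3 = 6.19 years.
100× is log₂ 100 ≈ 6.64 doublings, so ≈ 6.64 × 6.19 = 41 years.

approximately 41 years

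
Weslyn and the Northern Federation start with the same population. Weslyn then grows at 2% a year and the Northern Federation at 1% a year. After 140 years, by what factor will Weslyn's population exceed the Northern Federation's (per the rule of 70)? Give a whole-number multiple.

Rate gap = 2% − 1% = 1 point.
The ratio doubles every 70/1 ≈ 70.00 years.
140/70.00 ≈ 2.00 doublings → ratio ≈ 2^2.00 ≈ 4.

around 4 times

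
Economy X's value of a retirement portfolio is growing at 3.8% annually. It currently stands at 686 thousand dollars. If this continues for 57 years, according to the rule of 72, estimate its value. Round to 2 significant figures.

Doubling time ≈ 72/3.8 = 18.95 years.
57 years is 57/18.95 ≈ 3.01 doublings, a factor of 2^3.01 ≈ 8.06.
686 × 8.06 ≈ 5500 thousand dollars.

about 5500 thousand dollars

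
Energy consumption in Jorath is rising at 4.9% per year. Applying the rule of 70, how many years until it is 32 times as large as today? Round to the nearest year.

Doubling time ≈ 70/4.9 = 14.29 years.
32× is 5 doublings, so 5 × 14.29 ≈ 71 years.

approximately 71 years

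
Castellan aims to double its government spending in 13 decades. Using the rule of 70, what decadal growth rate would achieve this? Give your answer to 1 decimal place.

5.4% per decade

70 / 13 ≈ 5.38, so about 5.4% per decade.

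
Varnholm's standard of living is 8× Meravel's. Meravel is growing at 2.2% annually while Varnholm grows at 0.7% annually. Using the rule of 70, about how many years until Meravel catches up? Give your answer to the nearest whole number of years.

The growth-rate gap is 2.2% − 0.7% = 1.5 percentage points.
So the ratio between them halves every 70/1.5 ≈ 46.67 years.
An 8× gap closes after 3 halvings: 3 × 46.67 ≈ 140 years.

around 140 years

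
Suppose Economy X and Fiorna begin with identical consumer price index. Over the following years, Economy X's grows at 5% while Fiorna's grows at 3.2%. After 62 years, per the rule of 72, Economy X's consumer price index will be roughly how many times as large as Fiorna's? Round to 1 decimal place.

around 2.9 times

Rate gap = 5% − 3.2% = 1.8 points.
The ratio doubles every 72/1.8 ≈ 40.00 years.
62/40.00 ≈ 1.55 doublings → ratio ≈ 2^1.55 ≈ 2.9.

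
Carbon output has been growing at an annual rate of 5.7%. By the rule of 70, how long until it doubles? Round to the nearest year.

Doubling time ≈ 70 / 5.7 = 12.28 years.

about 12 years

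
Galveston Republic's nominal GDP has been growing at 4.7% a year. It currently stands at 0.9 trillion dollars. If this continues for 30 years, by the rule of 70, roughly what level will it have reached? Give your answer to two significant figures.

It doubles every 70/4.7 ≈ 14.89 years, so 30 years is 2.01 doublings.
2^2.01 ≈ 4.03; 0.9 × 4.03 ≈ 3.6 trillion dollars.

3.6 trillion dollars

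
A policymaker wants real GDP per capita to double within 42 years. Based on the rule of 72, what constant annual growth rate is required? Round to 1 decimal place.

≈ 1.7%

72 / 42 ≈ 1.71, so about 1.7% annually.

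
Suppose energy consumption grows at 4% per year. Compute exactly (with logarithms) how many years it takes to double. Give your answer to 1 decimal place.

t = ln(2) / ln(1 + 0.04) = 0.6931 / 0.039221 ≈ 17.67.

17.7 years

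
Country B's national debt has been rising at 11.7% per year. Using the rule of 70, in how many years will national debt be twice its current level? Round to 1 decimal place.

Doubling time ≈ 70 / 11.7 = 5.98 years.

6.0 years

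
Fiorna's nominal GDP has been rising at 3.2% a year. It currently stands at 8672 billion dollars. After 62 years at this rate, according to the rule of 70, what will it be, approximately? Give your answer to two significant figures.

Doubling time ≈ 70/3.2 = 21.88 years.
62 years is 62/21.88 ≈ 2.83 doublings, a factor of 2^2.83 ≈ 7.11.
8672 × 7.11 ≈ 62000 billion dollars.

around 62000 billion dollars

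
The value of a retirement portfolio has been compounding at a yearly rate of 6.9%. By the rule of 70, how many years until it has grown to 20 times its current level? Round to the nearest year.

approximately 44 years

Doubling time ≈ 70/6.9 = 10.14 years.
20× is log₂ 20 ≈ 4.32 doublings, so ≈ 4.32 × 10.14 = 44 years.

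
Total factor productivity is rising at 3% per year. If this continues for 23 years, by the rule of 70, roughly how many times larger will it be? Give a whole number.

Doubling time ≈ 70/3 = 23.33 years.
23/23.33 ≈ 1 doubling, so about 2^1 = 2×.

about 2 times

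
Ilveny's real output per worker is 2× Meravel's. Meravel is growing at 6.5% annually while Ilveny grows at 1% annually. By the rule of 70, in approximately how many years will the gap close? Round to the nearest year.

Meravel gains on Ilveny at 6.5% − 1% = 5.5 points a year.
At that relative rate the gap halves every 70/5.5 ≈ 12.73 years.
A 2× gap closes after 1 halving: 1 × 12.73 ≈ 13 years.

roughly 13 years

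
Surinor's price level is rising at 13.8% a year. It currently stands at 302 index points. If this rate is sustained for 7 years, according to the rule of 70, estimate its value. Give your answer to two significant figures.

It doubles every 70/13.8 ≈ 5.07 years, so 7 years is 1.38 doublings.
2^1.38 ≈ 2.60; 302 × 2.60 ≈ 790 index points.

≈ 790 index points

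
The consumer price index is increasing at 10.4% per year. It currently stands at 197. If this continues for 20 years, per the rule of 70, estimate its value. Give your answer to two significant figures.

It doubles every 70/10.4 ≈ 6.73 years, so 20 years is 2.97 doublings.
2^2.97 ≈ 7.84; 197 × 7.84 ≈ 1500.

around 1500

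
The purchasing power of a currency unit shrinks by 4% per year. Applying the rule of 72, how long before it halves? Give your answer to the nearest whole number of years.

≈ 18 years

The rule works in reverse for decay: 72/4 ≈ 18.00 years to halve.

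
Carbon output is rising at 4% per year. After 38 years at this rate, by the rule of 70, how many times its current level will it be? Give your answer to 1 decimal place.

Doubling time ≈ 70/4 = 17.50 years.
38 years / 17.50 ≈ 2.17 doublings → factor 2^2.17 ≈ 4.5.

4.5 times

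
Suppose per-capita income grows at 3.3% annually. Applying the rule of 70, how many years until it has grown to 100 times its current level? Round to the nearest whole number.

≈ 141 years

Doubling time ≈ 70/3.3 = 21.21 years.
100× is log₂ 100 ≈ 6.64 doublings, so ≈ 6.64 × 21.21 = 141 years.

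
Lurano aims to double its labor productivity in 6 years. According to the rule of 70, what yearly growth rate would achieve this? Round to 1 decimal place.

roughly 11.7%

70 / 6 ≈ 11.67, so about 11.7% per year.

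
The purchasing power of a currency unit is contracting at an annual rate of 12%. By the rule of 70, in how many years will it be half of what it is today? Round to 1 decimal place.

Falling at 12%, it halves about every 70/12 = 5.83 years.

5.8 years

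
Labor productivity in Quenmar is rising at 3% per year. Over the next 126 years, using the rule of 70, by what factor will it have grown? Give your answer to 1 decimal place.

roughly 42.2 times

Doubling time ≈ 70/3 = 23.33 years.
126 years / 23.33 ≈ 5.40 doublings → factor 2^5.40 ≈ 42.2.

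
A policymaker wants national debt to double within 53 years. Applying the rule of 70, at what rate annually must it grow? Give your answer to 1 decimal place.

70 / 53 ≈ 1.32, so about 1.3% annually.

≈ 1.3%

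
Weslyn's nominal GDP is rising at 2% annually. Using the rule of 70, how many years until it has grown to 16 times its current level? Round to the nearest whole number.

approximately 140 years

One doubling takes 70/2 = 35.00 years.
16× is 4 doublings, so 4 × 35.00 ≈ 140 years.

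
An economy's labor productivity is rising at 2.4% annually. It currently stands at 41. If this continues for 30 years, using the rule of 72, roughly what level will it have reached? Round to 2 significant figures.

It doubles every 72/2.4 ≈ 30.00 years, so 30 years is 1.00 doublings.
2^1.00 ≈ 2.00; 41 × 2.00 ≈ 82.

82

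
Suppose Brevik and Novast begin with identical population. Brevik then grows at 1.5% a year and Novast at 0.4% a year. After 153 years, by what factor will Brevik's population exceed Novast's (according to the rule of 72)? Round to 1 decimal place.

Brevik pulls ahead at 1.1 pp per year, so the ratio doubles every 72/1.1 ≈ 65.45 years.
In 153 years that's 2.34 doublings: 2^2.34 ≈ 5.1.

≈ 5.1 times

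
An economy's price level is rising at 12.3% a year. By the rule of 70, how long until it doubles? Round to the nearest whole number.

Doubling time ≈ 70 / 12.3 = 5.69 years.

approximately 6 years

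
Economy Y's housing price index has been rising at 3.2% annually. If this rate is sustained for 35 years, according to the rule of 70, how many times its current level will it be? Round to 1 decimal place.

about 3.0 times

Doubling time ≈ 70/3.2 = 21.88 years.
35 years / 21.88 ≈ 1.60 doublings → factor 2^1.60 ≈ 3.0.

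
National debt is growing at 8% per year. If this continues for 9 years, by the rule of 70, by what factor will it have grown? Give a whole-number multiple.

70/8 ≈ 8.75 years per doubling.
9 years fits 1 doubling: 2^1 = 2.

around 2 times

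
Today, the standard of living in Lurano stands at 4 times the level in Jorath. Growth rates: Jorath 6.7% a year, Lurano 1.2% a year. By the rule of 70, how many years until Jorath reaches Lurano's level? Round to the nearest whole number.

about 25 years

The growth-rate gap is 6.7% − 1.2% = 5.5 percentage points.
So the ratio between them halves every 70/5.5 ≈ 12.73 years.
A 4 times gap closes after 2 halvings: 2 × 12.73 ≈ 25 years.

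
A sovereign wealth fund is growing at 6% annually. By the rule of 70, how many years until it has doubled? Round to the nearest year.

about 12 years

70/6 ≈ 11.67, so it doubles roughly every 12 years.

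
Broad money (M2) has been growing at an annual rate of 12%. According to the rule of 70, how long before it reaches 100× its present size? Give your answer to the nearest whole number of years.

At 12% it doubles every 70/12 ≈ 5.83 years.
100× is log₂ 100 ≈ 6.64 doublings, so ≈ 6.64 × 5.83 = 39 years.

≈ 39 years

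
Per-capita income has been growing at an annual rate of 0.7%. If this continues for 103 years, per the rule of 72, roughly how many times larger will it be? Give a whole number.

around 2 times

72/0.7 ≈ 102.86 years per doubling.
103 years fits 1 doubling: 2^1 = 2.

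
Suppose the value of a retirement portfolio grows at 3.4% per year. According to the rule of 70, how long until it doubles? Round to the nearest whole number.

≈ 21 years

70/3.4 ≈ 20.59, so it doubles roughly every 21 years.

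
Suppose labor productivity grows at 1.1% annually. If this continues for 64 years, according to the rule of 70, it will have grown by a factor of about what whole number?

around 2 times

At 1.1% one doubling takes ≈ 63.64 years; 64 years is 1 of them, so ×2.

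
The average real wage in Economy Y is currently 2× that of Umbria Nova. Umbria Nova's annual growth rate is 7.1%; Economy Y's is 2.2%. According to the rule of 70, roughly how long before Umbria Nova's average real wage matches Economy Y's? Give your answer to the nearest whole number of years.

The growth-rate gap is 7.1% − 2.2% = 4.9 percentage points.
So the ratio between them halves every 70/4.9 ≈ 14.29 years.
A 2× gap closes after 1 halving: 1 × 14.29 ≈ 14 years.

approximately 14 years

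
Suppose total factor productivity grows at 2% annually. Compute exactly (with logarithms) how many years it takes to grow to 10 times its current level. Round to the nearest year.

116 years

t = ln(10) / ln(1 + 0.02) = 2.3026 / 0.019803 ≈ 116.28.
≈ 116 years.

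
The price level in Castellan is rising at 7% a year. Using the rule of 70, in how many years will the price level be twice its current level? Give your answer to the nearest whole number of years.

70/7 ≈ 10.00, so it doubles roughly every 10 years.

10 years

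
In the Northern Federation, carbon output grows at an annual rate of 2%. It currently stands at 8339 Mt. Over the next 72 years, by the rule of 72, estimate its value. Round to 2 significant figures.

It doubles every 72/2 ≈ 36.00 years, so 72 years is 2.00 doublings.
2^2.00 ≈ 4.00; 8339 × 4.00 ≈ 33000 Mt.

about 33000 Mt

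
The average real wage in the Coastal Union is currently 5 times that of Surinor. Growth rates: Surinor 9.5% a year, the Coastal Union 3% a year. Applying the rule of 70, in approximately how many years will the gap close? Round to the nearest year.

The growth-rate gap is 9.5% − 3% = 6.5 percentage points.
So the ratio between them halves every 70/6.5 ≈ 10.77 years.
A 5 times gap takes log₂(5) ≈ 2.32 halvings to close: 2.32 × 10.77 ≈ 25 years.

roughly 25 years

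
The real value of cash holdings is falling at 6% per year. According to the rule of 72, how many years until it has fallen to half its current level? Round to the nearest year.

about 12 years

Halving time ≈ 72 / 6 = 12.00 → 12 years.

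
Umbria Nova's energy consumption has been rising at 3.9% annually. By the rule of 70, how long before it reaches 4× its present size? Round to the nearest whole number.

One doubling takes 70/3.9 = 17.95 years.
4 = 2^2, so 2 doublings → 36 years.

36 years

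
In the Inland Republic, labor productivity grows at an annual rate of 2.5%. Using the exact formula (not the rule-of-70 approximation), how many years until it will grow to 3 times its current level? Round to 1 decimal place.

t = ln(3) / ln(1 + 0.025) = 1.0986 / 0.024693 ≈ 44.49.

44.5 years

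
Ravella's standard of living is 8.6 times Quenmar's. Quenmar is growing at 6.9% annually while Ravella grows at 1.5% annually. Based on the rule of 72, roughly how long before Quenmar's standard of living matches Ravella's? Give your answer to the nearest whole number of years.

Quenmar gains on Ravella at 6.9% − 1.5% = 5.4 points a year.
At that relative rate the gap halves every 72/5.4 ≈ 13.33 years.
An 8.6 times gap takes log₂(8.6) ≈ 3.10 halvings to close: 3.10 × 13.33 ≈ 41 years.

approximately 41 years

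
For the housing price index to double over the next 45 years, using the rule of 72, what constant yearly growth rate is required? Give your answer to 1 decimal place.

1.6%

72 / 45 ≈ 1.60, so about 1.6% per year.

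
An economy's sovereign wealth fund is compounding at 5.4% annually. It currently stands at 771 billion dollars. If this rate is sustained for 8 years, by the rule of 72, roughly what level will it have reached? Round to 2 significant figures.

Doubling time ≈ 72/5.4 = 13.33 years.
8 years is 8/13.33 ≈ 0.60 doublings, a factor of 2^0.60 ≈ 1.52.
771 × 1.52 ≈ 1200 billion dollars.

roughly 1200 billion dollars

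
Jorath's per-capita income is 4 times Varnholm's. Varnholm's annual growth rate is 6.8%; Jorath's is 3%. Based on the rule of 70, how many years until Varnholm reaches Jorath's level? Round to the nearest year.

about 37 years

What matters is the difference: 3.8 pp.
Rule of 70 on the gap: the ratio halves every 70/3.8 ≈ 18.42 years.
A 4 times gap closes after 2 halvings: 2 × 18.42 ≈ 37 years.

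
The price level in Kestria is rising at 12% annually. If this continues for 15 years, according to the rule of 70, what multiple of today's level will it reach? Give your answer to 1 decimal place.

Doubles every ≈ 5.83 years (70/12).
15 years is 2.57 doublings; 2^2.57 ≈ 5.9×.

roughly 5.9 times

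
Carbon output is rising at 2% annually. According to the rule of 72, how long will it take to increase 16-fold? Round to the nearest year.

around 144 years

Doubling time ≈ 72/2 = 36.00 years.
16× is 4 doublings, so 4 × 36.00 ≈ 144 years.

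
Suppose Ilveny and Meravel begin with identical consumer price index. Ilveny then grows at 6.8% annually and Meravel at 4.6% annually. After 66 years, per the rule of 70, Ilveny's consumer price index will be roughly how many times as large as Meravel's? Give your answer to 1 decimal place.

4.2 times

Ilveny pulls ahead at 2.2 pp per year, so the ratio doubles every 70/2.2 ≈ 31.82 years.
In 66 years that's 2.07 doublings: 2^2.07 ≈ 4.2.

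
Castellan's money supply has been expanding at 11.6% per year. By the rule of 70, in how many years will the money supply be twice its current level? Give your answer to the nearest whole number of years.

≈ 6 years

70/11.6 ≈ 6.03, so it doubles roughly every 6 years.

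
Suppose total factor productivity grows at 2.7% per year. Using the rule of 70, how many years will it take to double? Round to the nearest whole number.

Doubling time ≈ 70 / 2.7 = 25.93 years.

about 26 years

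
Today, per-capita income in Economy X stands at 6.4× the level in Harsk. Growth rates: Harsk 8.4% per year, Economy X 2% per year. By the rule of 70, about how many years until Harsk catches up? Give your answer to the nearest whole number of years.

The growth-rate gap is 8.4% − 2% = 6.4 percentage points.
So the ratio between them halves every 70/6.4 ≈ 10.94 years.
A 6.4× gap takes log₂(6.4) ≈ 2.68 halvings to close: 2.68 × 10.94 ≈ 29 years.

about 29 years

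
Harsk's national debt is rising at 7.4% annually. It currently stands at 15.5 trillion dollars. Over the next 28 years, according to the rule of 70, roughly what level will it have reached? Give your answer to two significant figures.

120 trillion dollars

Doubling time ≈ 70/7.4 = 9.46 years.
28 years is 28/9.46 ≈ 2.96 doublings, a factor of 2^2.96 ≈ 7.78.
15.5 × 7.78 ≈ 120 trillion dollars.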